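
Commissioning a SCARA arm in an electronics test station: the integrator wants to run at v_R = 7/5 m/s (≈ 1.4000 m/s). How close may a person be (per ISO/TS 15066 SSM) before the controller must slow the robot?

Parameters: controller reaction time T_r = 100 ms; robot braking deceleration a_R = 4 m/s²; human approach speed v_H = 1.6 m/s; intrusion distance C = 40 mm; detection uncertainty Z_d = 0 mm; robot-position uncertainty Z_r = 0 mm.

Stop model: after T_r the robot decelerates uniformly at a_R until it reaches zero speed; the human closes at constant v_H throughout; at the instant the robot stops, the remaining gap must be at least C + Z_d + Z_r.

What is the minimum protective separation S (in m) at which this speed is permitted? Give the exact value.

S_min = 229/200 m = 1.1450 m

stop time T_s = (7/5)/4 = 0.3500 s
robot covers v_R·T_r = 1.4000·0.1000 = 0.1400 m before braking
robot covers 1.4000·0.3500 − ½·4.0000·0.3500² = 0.2450 m while stopping
person approaches 1.6000·(0.1000+0.3500) = 0.7200 m
C+Z_d+Z_r = 0.0400+0.0000+0.0000 = 0.0400 m
S_min ≈ 0.1400+0.2450+0.7200+0.0400  ⇒  S_min = 229/200 m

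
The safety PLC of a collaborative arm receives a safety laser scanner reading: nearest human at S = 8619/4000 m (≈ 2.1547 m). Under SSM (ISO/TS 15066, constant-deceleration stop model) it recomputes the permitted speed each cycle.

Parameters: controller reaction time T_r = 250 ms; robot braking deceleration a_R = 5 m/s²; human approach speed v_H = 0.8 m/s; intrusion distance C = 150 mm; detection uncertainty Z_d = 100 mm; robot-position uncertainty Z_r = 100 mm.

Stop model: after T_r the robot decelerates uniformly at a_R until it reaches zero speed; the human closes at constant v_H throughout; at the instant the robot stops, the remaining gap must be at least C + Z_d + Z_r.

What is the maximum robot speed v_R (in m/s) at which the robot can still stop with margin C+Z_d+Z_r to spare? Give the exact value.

collect terms ⇒ (1/10)·v_R² + (41/100)·v_R + (-6419/4000) = 0
  disc = (41/100)² − 4·(1/10)·(-6419/4000) = 81/100 ; √disc = 9/10
  v_R = (−(41/100) + 9/10) / (2·(1/10)) = 49/20 m/s
check:
T_s = v_R/a_R = (49/20)/5 = 0.4900 s
robot in T_r: 2.4500·0.2500 = 0.6125 m
robot covers 2.4500·0.4900 − ½·5.0000·0.4900² = 0.6002 m while stopping
person approaches 0.8000·(0.2500+0.4900) = 0.5920 m
C+Z_d+Z_r = 0.1500+0.1000+0.1000 = 0.3500 m
sum ≈ 0.6125+0.6002+0.5920+0.3500 ≈ 2.1547 m = S ✓

v_R_max = 49/20 m/s = 2.4500 m/s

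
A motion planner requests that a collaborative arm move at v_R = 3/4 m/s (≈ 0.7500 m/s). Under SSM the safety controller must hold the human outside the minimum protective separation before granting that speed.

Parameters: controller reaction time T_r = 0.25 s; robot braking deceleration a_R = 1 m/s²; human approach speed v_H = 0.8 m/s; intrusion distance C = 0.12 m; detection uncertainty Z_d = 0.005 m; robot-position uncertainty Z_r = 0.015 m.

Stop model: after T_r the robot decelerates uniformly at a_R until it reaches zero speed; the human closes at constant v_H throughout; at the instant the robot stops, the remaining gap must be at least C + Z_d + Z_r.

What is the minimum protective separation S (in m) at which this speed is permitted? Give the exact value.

S_min = 1127/800 m = 1.4087 m

braking lasts T_s = (3/4)/1 = 0.7500 s
robot in T_r: 0.7500·0.2500 = 0.1875 m
braking distance = 0.7500²/(2·1.0000) = 0.2812 m
person approaches 0.8000·(0.2500+0.7500) = 0.8000 m
residual clearance needed = 0.1200+0.0050+0.0150 = 0.1400 m
S_min ≈ 0.1875+0.2812+0.8000+0.1400  ⇒  S_min = 1127/800 m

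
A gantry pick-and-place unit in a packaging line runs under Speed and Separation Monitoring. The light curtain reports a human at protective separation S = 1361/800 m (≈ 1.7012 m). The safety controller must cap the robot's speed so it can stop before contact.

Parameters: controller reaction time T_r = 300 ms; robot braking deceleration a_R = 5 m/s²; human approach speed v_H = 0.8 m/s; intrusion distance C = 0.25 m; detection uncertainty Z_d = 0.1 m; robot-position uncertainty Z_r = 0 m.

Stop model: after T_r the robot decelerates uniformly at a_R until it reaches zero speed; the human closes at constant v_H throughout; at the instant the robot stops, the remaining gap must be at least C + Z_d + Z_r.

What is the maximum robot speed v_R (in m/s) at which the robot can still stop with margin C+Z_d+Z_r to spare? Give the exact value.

at the boundary: (1/10)·v² + (23/50)·v + (-889/800) = 0
  disc = (23/50)² − 4·(1/10)·(-889/800) = 6561/10000 ; √disc = 81/100
  v_R = (−(23/50) + 81/100) / (2·(1/10)) = 7/4 m/s
check:
T_s = v_R/a_R = (7/4)/5 = 0.3500 s
reaction-phase robot travel = 1.7500·0.3000 = 0.5250 m
robot under decel: 1.7500²/(2·5.0000) = 0.3063 m
person approaches 0.8000·(0.3000+0.3500) = 0.5200 m
residual clearance needed = 0.2500+0.1000+0.0000 = 0.3500 m
sum ≈ 0.5250+0.3063+0.5200+0.3500 ≈ 1.7012 m = S ✓

v_R_max = 7/4 m/s = 1.7500 m/s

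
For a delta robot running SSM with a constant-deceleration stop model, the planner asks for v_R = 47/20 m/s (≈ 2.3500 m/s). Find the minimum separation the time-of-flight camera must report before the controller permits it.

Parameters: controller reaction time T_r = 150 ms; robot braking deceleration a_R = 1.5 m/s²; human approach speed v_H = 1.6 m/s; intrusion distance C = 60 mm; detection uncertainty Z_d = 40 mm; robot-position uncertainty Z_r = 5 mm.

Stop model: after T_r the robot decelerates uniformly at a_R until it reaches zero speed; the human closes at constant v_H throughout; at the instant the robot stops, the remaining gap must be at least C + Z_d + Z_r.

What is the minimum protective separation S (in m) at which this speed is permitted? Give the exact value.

S_min = 1009/200 m = 5.0450 m

stop time T_s = (47/20)/(3/2) = 1.5667 s
robot covers v_R·T_r = 2.3500·0.1500 = 0.3525 m before braking
robot covers 2.3500·1.5667 − ½·1.5000·1.5667² = 1.8408 m while stopping
human closes 1.6000·1.7167 = 2.7467 m
residual clearance needed = 0.0600+0.0400+0.0050 = 0.1050 m
S_min ≈ 0.3525+1.8408+2.7467+0.1050  ⇒  S_min = 1009/200 m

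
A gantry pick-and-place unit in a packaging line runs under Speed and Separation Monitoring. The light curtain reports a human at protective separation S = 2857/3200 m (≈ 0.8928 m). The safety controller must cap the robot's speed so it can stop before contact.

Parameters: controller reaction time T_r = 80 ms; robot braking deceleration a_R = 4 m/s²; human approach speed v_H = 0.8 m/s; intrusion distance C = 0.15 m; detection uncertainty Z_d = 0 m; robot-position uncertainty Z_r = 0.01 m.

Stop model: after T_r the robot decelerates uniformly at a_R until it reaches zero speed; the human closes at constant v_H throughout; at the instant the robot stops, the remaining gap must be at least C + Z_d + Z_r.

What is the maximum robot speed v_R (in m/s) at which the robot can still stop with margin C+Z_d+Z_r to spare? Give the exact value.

v_R_max = 29/20 m/s = 1.4500 m/s

at the boundary: (1/8)·v² + (7/25)·v + (-10701/16000) = 0
  disc = (7/25)² − 4·(1/8)·(-10701/16000) = 66049/160000 ; √disc = 257/400
  v_R = (−(7/25) + 257/400) / (2·(1/8)) = 29/20 m/s
check:
T_s = v_R/a_R = (29/20)/4 = 0.3625 s
robot covers v_R·T_r = 1.4500·0.0800 = 0.1160 m before braking
robot under decel: 1.4500²/(2·4.0000) = 0.2628 m
person approaches 0.8000·(0.0800+0.3625) = 0.3540 m
margins: 0.1500+0.0000+0.0100 = 0.1600 m
sum ≈ 0.1160+0.2628+0.3540+0.1600 ≈ 0.8928 m = S ✓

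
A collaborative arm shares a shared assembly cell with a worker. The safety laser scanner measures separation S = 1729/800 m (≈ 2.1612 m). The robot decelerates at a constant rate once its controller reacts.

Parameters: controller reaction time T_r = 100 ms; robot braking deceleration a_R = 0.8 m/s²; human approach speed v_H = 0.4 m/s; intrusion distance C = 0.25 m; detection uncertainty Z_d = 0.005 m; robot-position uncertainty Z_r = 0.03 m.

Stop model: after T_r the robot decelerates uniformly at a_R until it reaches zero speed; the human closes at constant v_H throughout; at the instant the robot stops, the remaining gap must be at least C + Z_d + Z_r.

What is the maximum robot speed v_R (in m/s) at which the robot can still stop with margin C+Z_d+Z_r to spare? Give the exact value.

at the boundary: (5/8)·v² + (3/5)·v + (-1469/800) = 0
  disc = (3/5)² − 4·(5/8)·(-1469/800) = 7921/1600 ; √disc = 89/40
  v_R = (−(3/5) + 89/40) / (2·(5/8)) = 13/10 m/s
check:
braking lasts T_s = (13/10)/(4/5) = 1.6250 s
robot in T_r: 1.3000·0.1000 = 0.1300 m
braking distance = 1.3000²/(2·0.8000) = 1.0562 m
human over T_r+T_s: 0.4000·(0.1000+1.6250) = 0.6900 m
residual clearance needed = 0.2500+0.0050+0.0300 = 0.2850 m
sum ≈ 0.1300+1.0562+0.6900+0.2850 ≈ 2.1612 m = S ✓

v_R_max = 13/10 m/s = 1.3000 m/s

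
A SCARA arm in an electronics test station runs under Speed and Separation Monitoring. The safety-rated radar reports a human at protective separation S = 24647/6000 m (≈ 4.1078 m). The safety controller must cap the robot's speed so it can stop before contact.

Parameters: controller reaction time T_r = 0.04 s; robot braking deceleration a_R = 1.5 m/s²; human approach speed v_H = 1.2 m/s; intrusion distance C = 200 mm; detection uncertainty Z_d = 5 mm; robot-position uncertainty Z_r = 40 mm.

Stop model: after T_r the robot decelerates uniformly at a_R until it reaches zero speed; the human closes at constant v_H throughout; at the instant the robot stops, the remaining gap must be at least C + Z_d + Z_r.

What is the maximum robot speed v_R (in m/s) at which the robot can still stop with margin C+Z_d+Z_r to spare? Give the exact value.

collect terms ⇒ (1/3)·v_R² + (21/25)·v_R + (-22889/6000) = 0
  disc = (21/25)² − 4·(1/3)·(-22889/6000) = 130321/22500 ; √disc = 361/150
  v_R = (−(21/25) + 361/150) / (2·(1/3)) = 47/20 m/s
check:
stop time T_s = (47/20)/(3/2) = 1.5667 s
reaction-phase robot travel = 2.3500·0.0400 = 0.0940 m
robot covers 2.3500·1.5667 − ½·1.5000·1.5667² = 1.8408 m while stopping
human closes 1.2000·1.6067 = 1.9280 m
residual clearance needed = 0.2000+0.0050+0.0400 = 0.2450 m
sum ≈ 0.0940+1.8408+1.9280+0.2450 ≈ 4.1078 m = S ✓

v_R_max = 47/20 m/s = 2.3500 m/s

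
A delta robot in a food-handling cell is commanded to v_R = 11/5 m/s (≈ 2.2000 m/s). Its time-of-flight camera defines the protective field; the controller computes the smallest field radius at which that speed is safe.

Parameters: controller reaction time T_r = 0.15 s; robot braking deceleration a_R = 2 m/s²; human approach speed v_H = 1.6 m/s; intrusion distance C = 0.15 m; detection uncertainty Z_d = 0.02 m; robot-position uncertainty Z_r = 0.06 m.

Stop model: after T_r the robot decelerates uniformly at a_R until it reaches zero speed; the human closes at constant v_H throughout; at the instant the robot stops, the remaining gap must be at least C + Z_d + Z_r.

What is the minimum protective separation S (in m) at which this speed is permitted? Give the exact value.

S_min = 377/100 m = 3.7700 m

braking lasts T_s = (11/5)/2 = 1.1000 s
robot in T_r: 2.2000·0.1500 = 0.3300 m
robot under decel: 2.2000²/(2·2.0000) = 1.2100 m
person approaches 1.6000·(0.1500+1.1000) = 2.0000 m
margins: 0.1500+0.0200+0.0600 = 0.2300 m
S_min ≈ 0.3300+1.2100+2.0000+0.2300  ⇒  S_min = 377/100 m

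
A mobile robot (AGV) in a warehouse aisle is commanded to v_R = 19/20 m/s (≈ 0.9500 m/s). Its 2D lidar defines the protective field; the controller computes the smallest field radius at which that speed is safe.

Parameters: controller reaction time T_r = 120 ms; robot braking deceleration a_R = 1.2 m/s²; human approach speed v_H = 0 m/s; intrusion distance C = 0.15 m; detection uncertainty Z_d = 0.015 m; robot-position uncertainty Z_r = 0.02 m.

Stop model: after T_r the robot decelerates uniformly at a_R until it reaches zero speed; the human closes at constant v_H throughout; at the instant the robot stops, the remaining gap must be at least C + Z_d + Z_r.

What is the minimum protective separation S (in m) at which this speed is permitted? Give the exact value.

braking lasts T_s = (19/20)/(6/5) = 0.7917 s
robot covers v_R·T_r = 0.9500·0.1200 = 0.1140 m before braking
robot under decel: 0.9500²/(2·1.2000) = 0.3760 m
person approaches 0.0000·(0.1200+0.7917) = 0.0000 m
margins: 0.1500+0.0150+0.0200 = 0.1850 m
S_min ≈ 0.1140+0.3760+0.0000+0.1850  ⇒  S_min = 16201/24000 m

S_min = 16201/24000 m = 0.6750 m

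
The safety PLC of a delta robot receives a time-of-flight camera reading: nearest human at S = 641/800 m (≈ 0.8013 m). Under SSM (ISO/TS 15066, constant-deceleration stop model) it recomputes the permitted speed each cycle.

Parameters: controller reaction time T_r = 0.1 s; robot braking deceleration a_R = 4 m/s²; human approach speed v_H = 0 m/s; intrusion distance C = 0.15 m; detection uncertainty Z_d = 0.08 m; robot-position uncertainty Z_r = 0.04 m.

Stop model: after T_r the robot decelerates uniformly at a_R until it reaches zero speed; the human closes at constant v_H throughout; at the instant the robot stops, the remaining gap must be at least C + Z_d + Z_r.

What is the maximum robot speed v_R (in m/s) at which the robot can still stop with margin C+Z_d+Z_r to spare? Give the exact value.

v_R_max = 17/10 m/s = 1.7000 m/s

at the boundary: (1/8)·v² + (1/10)·v + (-17/32) = 0
  disc = (1/10)² − 4·(1/8)·(-17/32) = 441/1600 ; √disc = 21/40
  v_R = (−(1/10) + 21/40) / (2·(1/8)) = 17/10 m/s
check:
stop time T_s = (17/10)/4 = 0.4250 s
reaction-phase robot travel = 1.7000·0.1000 = 0.1700 m
braking distance = 1.7000²/(2·4.0000) = 0.3613 m
human over T_r+T_s: 0.0000·(0.1000+0.4250) = 0.0000 m
C+Z_d+Z_r = 0.1500+0.0800+0.0400 = 0.2700 m
sum ≈ 0.1700+0.3613+0.0000+0.2700 ≈ 0.8013 m = S ✓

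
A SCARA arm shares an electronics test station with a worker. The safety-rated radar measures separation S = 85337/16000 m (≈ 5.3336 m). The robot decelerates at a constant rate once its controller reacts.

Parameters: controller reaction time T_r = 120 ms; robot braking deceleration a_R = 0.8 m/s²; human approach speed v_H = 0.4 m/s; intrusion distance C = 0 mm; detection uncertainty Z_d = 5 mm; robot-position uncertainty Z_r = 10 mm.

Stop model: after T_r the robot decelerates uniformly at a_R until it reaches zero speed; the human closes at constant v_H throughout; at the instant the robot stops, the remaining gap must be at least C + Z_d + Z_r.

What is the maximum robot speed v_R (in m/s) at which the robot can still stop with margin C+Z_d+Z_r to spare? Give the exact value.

v_R_max = 49/20 m/s = 2.4500 m/s

collect terms ⇒ (5/8)·v_R² + (31/50)·v_R + (-84329/16000) = 0
  disc = (31/50)² − 4·(5/8)·(-84329/16000) = 2169729/160000 ; √disc = 1473/400
  v_R = (−(31/50) + 1473/400) / (2·(5/8)) = 49/20 m/s
check:
stop time T_s = (49/20)/(4/5) = 3.0625 s
reaction-phase robot travel = 2.4500·0.1200 = 0.2940 m
braking distance = 2.4500²/(2·0.8000) = 3.7516 m
human over T_r+T_s: 0.4000·(0.1200+3.0625) = 1.2730 m
C+Z_d+Z_r = 0.0000+0.0050+0.0100 = 0.0150 m
sum ≈ 0.2940+3.7516+1.2730+0.0150 ≈ 5.3336 m = S ✓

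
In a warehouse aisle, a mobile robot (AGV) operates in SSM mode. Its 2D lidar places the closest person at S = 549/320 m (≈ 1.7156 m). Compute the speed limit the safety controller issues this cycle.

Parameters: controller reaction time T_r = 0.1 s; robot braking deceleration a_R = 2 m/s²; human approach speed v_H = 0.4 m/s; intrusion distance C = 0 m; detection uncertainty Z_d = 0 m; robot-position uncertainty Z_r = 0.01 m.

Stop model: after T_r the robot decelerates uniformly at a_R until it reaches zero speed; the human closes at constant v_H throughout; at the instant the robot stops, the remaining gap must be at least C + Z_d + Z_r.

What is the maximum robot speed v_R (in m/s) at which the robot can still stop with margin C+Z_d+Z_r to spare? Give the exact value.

v_R_max = 41/20 m/s = 2.0500 m/s

at the boundary: (1/4)·v² + (3/10)·v + (-533/320) = 0
  disc = (3/10)² − 4·(1/4)·(-533/320) = 2809/1600 ; √disc = 53/40
  v_R = (−(3/10) + 53/40) / (2·(1/4)) = 41/20 m/s
check:
stop time T_s = (41/20)/2 = 1.0250 s
robot covers v_R·T_r = 2.0500·0.1000 = 0.2050 m before braking
braking distance = 2.0500²/(2·2.0000) = 1.0506 m
human closes 0.4000·1.1250 = 0.4500 m
C+Z_d+Z_r = 0.0000+0.0000+0.0100 = 0.0100 m
sum ≈ 0.2050+1.0506+0.4500+0.0100 ≈ 1.7156 m = S ✓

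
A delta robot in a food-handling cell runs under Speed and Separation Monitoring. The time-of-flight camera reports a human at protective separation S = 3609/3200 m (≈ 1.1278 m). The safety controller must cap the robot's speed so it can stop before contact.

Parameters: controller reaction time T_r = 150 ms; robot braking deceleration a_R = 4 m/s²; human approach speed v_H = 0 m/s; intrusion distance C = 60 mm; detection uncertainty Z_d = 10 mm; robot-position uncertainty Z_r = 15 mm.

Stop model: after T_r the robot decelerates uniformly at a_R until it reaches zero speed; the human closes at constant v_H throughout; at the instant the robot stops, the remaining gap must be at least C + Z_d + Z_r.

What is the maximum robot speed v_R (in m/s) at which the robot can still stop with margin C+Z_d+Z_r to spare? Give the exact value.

v_R_max = 47/20 m/s = 2.3500 m/s

collect terms ⇒ (1/8)·v_R² + (3/20)·v_R + (-3337/3200) = 0
  disc = (3/20)² − 4·(1/8)·(-3337/3200) = 3481/6400 ; √disc = 59/80
  v_R = (−(3/20) + 59/80) / (2·(1/8)) = 47/20 m/s
check:
stop time T_s = (47/20)/4 = 0.5875 s
robot covers v_R·T_r = 2.3500·0.1500 = 0.3525 m before braking
robot covers 2.3500·0.5875 − ½·4.0000·0.5875² = 0.6903 m while stopping
human over T_r+T_s: 0.0000·(0.1500+0.5875) = 0.0000 m
margins: 0.0600+0.0100+0.0150 = 0.0850 m
sum ≈ 0.3525+0.6903+0.0000+0.0850 ≈ 1.1278 m = S ✓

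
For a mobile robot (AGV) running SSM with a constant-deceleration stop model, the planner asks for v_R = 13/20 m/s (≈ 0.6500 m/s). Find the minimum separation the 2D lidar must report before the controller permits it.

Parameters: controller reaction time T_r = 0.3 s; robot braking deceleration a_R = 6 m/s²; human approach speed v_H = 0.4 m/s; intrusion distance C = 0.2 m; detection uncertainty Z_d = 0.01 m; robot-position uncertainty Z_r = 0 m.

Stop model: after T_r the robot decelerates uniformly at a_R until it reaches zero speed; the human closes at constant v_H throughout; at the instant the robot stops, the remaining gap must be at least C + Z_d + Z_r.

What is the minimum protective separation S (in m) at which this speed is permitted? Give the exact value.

S_min = 2897/4800 m = 0.6035 m

braking lasts T_s = (13/20)/6 = 0.1083 s
robot covers v_R·T_r = 0.6500·0.3000 = 0.1950 m before braking
robot covers 0.6500·0.1083 − ½·6.0000·0.1083² = 0.0352 m while stopping
human over T_r+T_s: 0.4000·(0.3000+0.1083) = 0.1633 m
C+Z_d+Z_r = 0.2000+0.0100+0.0000 = 0.2100 m
S_min ≈ 0.1950+0.0352+0.1633+0.2100  ⇒  S_min = 2897/4800 m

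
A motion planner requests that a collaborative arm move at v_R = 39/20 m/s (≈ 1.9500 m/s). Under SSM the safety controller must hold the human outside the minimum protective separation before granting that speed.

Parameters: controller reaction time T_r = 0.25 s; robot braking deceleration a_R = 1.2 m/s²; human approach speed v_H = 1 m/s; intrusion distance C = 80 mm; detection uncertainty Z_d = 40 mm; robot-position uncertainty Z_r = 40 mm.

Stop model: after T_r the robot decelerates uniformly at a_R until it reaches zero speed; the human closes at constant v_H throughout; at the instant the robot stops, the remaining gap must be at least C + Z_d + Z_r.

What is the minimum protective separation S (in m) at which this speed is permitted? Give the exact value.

stop time T_s = (39/20)/(6/5) = 1.6250 s
robot in T_r: 1.9500·0.2500 = 0.4875 m
robot under decel: 1.9500²/(2·1.2000) = 1.5844 m
human closes 1.0000·1.8750 = 1.8750 m
C+Z_d+Z_r = 0.0800+0.0400+0.0400 = 0.1600 m
S_min ≈ 0.4875+1.5844+1.8750+0.1600  ⇒  S_min = 6571/1600 m

S_min = 6571/1600 m = 4.1069 m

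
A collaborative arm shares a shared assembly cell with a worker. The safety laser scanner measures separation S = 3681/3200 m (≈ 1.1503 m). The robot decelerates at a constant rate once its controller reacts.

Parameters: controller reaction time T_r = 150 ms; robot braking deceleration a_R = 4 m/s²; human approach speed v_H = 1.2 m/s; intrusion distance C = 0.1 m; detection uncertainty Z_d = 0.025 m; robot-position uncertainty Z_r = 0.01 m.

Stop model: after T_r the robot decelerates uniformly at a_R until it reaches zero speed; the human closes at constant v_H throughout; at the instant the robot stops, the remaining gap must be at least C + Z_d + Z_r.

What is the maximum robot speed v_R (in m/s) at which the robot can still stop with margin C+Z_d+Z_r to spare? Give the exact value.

collect terms ⇒ (1/8)·v_R² + (9/20)·v_R + (-2673/3200) = 0
  disc = (9/20)² − 4·(1/8)·(-2673/3200) = 3969/6400 ; √disc = 63/80
  v_R = (−(9/20) + 63/80) / (2·(1/8)) = 27/20 m/s
check:
stop time T_s = (27/20)/4 = 0.3375 s
robot covers v_R·T_r = 1.3500·0.1500 = 0.2025 m before braking
robot covers 1.3500·0.3375 − ½·4.0000·0.3375² = 0.2278 m while stopping
human closes 1.2000·0.4875 = 0.5850 m
C+Z_d+Z_r = 0.1000+0.0250+0.0100 = 0.1350 m
sum ≈ 0.2025+0.2278+0.5850+0.1350 ≈ 1.1503 m = S ✓

v_R_max = 27/20 m/s = 1.3500 m/s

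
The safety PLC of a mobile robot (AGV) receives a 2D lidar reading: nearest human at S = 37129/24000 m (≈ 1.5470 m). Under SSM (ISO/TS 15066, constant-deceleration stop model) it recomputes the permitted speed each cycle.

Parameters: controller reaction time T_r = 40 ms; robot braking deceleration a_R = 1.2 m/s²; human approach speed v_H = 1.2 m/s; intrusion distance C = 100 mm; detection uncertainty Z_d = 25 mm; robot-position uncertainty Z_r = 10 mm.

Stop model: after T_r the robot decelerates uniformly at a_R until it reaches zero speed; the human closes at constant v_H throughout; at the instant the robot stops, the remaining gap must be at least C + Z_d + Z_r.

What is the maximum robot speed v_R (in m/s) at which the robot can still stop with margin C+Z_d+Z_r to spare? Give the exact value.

collect terms ⇒ (5/12)·v_R² + (26/25)·v_R + (-32737/24000) = 0
  disc = (26/25)² − 4·(5/12)·(-32737/24000) = 1207801/360000 ; √disc = 1099/600
  v_R = (−(26/25) + 1099/600) / (2·(5/12)) = 19/20 m/s
check:
stop time T_s = (19/20)/(6/5) = 0.7917 s
robot in T_r: 0.9500·0.0400 = 0.0380 m
robot covers 0.9500·0.7917 − ½·1.2000·0.7917² = 0.3760 m while stopping
human over T_r+T_s: 1.2000·(0.0400+0.7917) = 0.9980 m
residual clearance needed = 0.1000+0.0250+0.0100 = 0.1350 m
sum ≈ 0.0380+0.3760+0.9980+0.1350 ≈ 1.5470 m = S ✓

v_R_max = 19/20 m/s = 0.9500 m/s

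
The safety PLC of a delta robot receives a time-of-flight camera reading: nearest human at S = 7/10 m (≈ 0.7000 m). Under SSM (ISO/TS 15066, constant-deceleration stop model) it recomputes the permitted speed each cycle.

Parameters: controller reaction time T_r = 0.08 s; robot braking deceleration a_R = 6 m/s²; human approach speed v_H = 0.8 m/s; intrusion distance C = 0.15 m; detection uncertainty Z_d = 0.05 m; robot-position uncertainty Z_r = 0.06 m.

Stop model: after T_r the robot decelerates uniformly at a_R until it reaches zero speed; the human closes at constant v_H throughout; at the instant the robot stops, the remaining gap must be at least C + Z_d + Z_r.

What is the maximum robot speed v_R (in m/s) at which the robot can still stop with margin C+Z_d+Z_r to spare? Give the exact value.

v_R_max = 6/5 m/s = 1.2000 m/s

quadratic (1/12)·v² + (16/75)·v + (-47/125) = 0
  disc = (16/75)² − 4·(1/12)·(-47/125) = 961/5625 ; √disc = 31/75
  v_R = (−(16/75) + 31/75) / (2·(1/12)) = 6/5 m/s
check:
T_s = v_R/a_R = (6/5)/6 = 0.2000 s
robot in T_r: 1.2000·0.0800 = 0.0960 m
braking distance = 1.2000²/(2·6.0000) = 0.1200 m
human closes 0.8000·0.2800 = 0.2240 m
margins: 0.1500+0.0500+0.0600 = 0.2600 m
sum ≈ 0.0960+0.1200+0.2240+0.2600 ≈ 0.7000 m = S ✓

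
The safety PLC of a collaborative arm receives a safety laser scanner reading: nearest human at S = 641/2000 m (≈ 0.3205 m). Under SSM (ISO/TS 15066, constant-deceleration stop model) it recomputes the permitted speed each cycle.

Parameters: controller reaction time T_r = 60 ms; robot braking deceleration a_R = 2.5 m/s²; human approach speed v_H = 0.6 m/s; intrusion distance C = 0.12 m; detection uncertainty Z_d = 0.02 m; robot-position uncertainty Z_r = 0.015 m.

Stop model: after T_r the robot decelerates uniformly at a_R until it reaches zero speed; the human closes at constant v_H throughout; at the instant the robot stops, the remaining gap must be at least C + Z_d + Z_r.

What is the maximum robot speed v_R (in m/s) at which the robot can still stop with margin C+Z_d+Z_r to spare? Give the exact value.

v_R_max = 7/20 m/s = 0.3500 m/s

at the boundary: (1/5)·v² + (3/10)·v + (-259/2000) = 0
  disc = (3/10)² − 4·(1/5)·(-259/2000) = 121/625 ; √disc = 11/25
  v_R = (−(3/10) + 11/25) / (2·(1/5)) = 7/20 m/s
check:
braking lasts T_s = (7/20)/(5/2) = 0.1400 s
robot covers v_R·T_r = 0.3500·0.0600 = 0.0210 m before braking
robot covers 0.3500·0.1400 − ½·2.5000·0.1400² = 0.0245 m while stopping
person approaches 0.6000·(0.0600+0.1400) = 0.1200 m
C+Z_d+Z_r = 0.1200+0.0200+0.0150 = 0.1550 m
sum ≈ 0.0210+0.0245+0.1200+0.1550 ≈ 0.3205 m = S ✓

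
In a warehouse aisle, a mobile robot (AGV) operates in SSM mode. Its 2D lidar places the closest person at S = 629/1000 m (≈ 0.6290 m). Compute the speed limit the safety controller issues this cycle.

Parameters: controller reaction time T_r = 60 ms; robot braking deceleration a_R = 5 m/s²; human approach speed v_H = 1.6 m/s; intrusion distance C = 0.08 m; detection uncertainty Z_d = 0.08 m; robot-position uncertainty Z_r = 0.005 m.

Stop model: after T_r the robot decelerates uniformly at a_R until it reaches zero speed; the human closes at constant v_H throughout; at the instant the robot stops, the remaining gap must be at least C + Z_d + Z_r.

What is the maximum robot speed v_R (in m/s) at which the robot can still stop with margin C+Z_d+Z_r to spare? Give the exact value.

at the boundary: (1/10)·v² + (19/50)·v + (-46/125) = 0
  disc = (19/50)² − 4·(1/10)·(-46/125) = 729/2500 ; √disc = 27/50
  v_R = (−(19/50) + 27/50) / (2·(1/10)) = 4/5 m/s
check:
T_s = v_R/a_R = (4/5)/5 = 0.1600 s
reaction-phase robot travel = 0.8000·0.0600 = 0.0480 m
braking distance = 0.8000²/(2·5.0000) = 0.0640 m
person approaches 1.6000·(0.0600+0.1600) = 0.3520 m
residual clearance needed = 0.0800+0.0800+0.0050 = 0.1650 m
sum ≈ 0.0480+0.0640+0.3520+0.1650 ≈ 0.6290 m = S ✓

v_R_max = 4/5 m/s = 0.8000 m/s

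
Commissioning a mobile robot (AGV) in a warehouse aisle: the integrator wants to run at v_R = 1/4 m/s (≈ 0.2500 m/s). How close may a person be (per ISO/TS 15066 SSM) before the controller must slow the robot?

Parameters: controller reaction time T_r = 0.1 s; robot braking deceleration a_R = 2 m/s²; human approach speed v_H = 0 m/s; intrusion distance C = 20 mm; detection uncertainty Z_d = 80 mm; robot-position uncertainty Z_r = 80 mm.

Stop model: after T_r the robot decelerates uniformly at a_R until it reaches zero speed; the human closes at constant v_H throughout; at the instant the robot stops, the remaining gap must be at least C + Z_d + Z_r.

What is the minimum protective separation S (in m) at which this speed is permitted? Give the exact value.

stop time T_s = (1/4)/2 = 0.1250 s
reaction-phase robot travel = 0.2500·0.1000 = 0.0250 m
robot under decel: 0.2500²/(2·2.0000) = 0.0156 m
human over T_r+T_s: 0.0000·(0.1000+0.1250) = 0.0000 m
margins: 0.0200+0.0800+0.0800 = 0.1800 m
S_min ≈ 0.0250+0.0156+0.0000+0.1800  ⇒  S_min = 353/1600 m

S_min = 353/1600 m = 0.2206 m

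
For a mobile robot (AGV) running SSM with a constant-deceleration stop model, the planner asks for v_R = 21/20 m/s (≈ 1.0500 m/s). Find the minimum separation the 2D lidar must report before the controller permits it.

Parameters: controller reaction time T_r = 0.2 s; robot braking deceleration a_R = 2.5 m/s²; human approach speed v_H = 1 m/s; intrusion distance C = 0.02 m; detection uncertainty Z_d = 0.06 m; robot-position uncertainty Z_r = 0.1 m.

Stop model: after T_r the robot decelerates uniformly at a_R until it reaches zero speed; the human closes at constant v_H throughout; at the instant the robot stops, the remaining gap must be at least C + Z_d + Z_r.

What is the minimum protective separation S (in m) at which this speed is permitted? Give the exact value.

S_min = 2461/2000 m = 1.2305 m

stop time T_s = (21/20)/(5/2) = 0.4200 s
reaction-phase robot travel = 1.0500·0.2000 = 0.2100 m
robot under decel: 1.0500²/(2·2.5000) = 0.2205 m
person approaches 1.0000·(0.2000+0.4200) = 0.6200 m
margins: 0.0200+0.0600+0.1000 = 0.1800 m
S_min ≈ 0.2100+0.2205+0.6200+0.1800  ⇒  S_min = 2461/2000 m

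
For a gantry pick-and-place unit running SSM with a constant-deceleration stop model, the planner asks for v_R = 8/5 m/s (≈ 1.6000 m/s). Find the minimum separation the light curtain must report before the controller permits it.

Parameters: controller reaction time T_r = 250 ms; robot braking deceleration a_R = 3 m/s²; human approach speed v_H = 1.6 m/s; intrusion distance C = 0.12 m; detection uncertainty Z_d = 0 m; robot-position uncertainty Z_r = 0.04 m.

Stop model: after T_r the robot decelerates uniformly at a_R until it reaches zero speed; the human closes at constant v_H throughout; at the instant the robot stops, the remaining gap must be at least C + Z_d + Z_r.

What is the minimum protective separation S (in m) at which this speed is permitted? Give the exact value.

stop time T_s = (8/5)/3 = 0.5333 s
robot covers v_R·T_r = 1.6000·0.2500 = 0.4000 m before braking
robot under decel: 1.6000²/(2·3.0000) = 0.4267 m
person approaches 1.6000·(0.2500+0.5333) = 1.2533 m
residual clearance needed = 0.1200+0.0000+0.0400 = 0.1600 m
S_min ≈ 0.4000+0.4267+1.2533+0.1600  ⇒  S_min = 56/25 m

S_min = 56/25 m = 2.2400 m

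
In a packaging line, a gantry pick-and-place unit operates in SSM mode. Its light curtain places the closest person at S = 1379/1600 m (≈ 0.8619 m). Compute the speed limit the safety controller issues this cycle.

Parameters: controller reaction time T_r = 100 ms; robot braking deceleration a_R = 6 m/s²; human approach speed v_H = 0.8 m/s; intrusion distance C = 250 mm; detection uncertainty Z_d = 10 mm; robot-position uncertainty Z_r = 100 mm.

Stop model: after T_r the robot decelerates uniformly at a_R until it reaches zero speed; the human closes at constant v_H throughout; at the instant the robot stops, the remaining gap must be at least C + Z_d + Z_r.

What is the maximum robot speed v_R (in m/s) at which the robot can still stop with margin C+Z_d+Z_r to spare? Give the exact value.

collect terms ⇒ (1/12)·v_R² + (7/30)·v_R + (-27/64) = 0
  disc = (7/30)² − 4·(1/12)·(-27/64) = 2809/14400 ; √disc = 53/120
  v_R = (−(7/30) + 53/120) / (2·(1/12)) = 5/4 m/s
check:
braking lasts T_s = (5/4)/6 = 0.2083 s
reaction-phase robot travel = 1.2500·0.1000 = 0.1250 m
robot covers 1.2500·0.2083 − ½·6.0000·0.2083² = 0.1302 m while stopping
person approaches 0.8000·(0.1000+0.2083) = 0.2467 m
residual clearance needed = 0.2500+0.0100+0.1000 = 0.3600 m
sum ≈ 0.1250+0.1302+0.2467+0.3600 ≈ 0.8619 m = S ✓

v_R_max = 5/4 m/s = 1.2500 m/s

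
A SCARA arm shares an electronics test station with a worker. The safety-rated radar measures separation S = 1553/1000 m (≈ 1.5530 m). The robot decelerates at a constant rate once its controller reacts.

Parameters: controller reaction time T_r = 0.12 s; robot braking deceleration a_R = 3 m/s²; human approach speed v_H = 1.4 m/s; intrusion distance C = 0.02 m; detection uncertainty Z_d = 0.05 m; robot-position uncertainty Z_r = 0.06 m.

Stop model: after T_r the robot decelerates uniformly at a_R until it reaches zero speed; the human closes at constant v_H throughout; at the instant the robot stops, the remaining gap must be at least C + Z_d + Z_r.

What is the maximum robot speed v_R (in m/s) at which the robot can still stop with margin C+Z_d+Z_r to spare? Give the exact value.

at the boundary: (1/6)·v² + (44/75)·v + (-251/200) = 0
  disc = (44/75)² − 4·(1/6)·(-251/200) = 26569/22500 ; √disc = 163/150
  v_R = (−(44/75) + 163/150) / (2·(1/6)) = 3/2 m/s
check:
stop time T_s = (3/2)/3 = 0.5000 s
robot covers v_R·T_r = 1.5000·0.1200 = 0.1800 m before braking
robot under decel: 1.5000²/(2·3.0000) = 0.3750 m
human over T_r+T_s: 1.4000·(0.1200+0.5000) = 0.8680 m
margins: 0.0200+0.0500+0.0600 = 0.1300 m
sum ≈ 0.1800+0.3750+0.8680+0.1300 ≈ 1.5530 m = S ✓

v_R_max = 3/2 m/s = 1.5000 m/s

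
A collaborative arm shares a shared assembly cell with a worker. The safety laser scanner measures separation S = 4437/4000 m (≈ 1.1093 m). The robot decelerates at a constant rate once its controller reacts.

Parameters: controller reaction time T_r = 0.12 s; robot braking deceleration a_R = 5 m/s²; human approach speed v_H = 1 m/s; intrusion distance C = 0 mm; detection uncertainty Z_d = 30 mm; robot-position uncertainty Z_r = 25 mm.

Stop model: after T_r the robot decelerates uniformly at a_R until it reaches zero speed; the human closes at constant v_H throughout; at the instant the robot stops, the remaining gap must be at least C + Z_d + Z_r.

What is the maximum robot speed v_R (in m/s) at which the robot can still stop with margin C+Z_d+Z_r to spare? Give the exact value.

at the boundary: (1/10)·v² + (8/25)·v + (-3737/4000) = 0
  disc = (8/25)² − 4·(1/10)·(-3737/4000) = 4761/10000 ; √disc = 69/100
  v_R = (−(8/25) + 69/100) / (2·(1/10)) = 37/20 m/s
check:
T_s = v_R/a_R = (37/20)/5 = 0.3700 s
robot covers v_R·T_r = 1.8500·0.1200 = 0.2220 m before braking
robot covers 1.8500·0.3700 − ½·5.0000·0.3700² = 0.3422 m while stopping
human closes 1.0000·0.4900 = 0.4900 m
residual clearance needed = 0.0000+0.0300+0.0250 = 0.0550 m
sum ≈ 0.2220+0.3422+0.4900+0.0550 ≈ 1.1093 m = S ✓

v_R_max = 37/20 m/s = 1.8500 m/s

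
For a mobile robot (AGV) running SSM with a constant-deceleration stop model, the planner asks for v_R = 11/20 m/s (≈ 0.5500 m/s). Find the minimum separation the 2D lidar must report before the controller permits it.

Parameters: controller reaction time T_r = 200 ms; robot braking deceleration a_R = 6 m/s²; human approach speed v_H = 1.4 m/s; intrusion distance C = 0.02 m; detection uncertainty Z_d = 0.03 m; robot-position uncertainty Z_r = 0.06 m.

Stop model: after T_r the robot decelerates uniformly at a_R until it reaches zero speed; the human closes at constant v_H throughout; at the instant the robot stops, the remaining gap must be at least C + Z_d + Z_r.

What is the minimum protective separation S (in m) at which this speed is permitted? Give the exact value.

S_min = 3137/4800 m = 0.6535 m

T_s = v_R/a_R = (11/20)/6 = 0.0917 s
robot covers v_R·T_r = 0.5500·0.2000 = 0.1100 m before braking
robot covers 0.5500·0.0917 − ½·6.0000·0.0917² = 0.0252 m while stopping
human closes 1.4000·0.2917 = 0.4083 m
residual clearance needed = 0.0200+0.0300+0.0600 = 0.1100 m
S_min ≈ 0.1100+0.0252+0.4083+0.1100  ⇒  S_min = 3137/4800 m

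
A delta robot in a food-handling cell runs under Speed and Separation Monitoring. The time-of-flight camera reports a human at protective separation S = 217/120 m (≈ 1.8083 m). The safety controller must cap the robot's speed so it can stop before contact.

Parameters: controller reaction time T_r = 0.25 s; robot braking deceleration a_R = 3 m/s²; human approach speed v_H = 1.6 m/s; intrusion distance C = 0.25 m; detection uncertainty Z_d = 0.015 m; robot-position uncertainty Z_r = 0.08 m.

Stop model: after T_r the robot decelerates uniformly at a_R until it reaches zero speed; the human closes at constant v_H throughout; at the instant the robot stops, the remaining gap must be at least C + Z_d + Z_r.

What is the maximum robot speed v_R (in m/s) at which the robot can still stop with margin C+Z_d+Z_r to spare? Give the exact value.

at the boundary: (1/6)·v² + (47/60)·v + (-319/300) = 0
  disc = (47/60)² − 4·(1/6)·(-319/300) = 529/400 ; √disc = 23/20
  v_R = (−(47/60) + 23/20) / (2·(1/6)) = 11/10 m/s
check:
T_s = v_R/a_R = (11/10)/3 = 0.3667 s
reaction-phase robot travel = 1.1000·0.2500 = 0.2750 m
robot covers 1.1000·0.3667 − ½·3.0000·0.3667² = 0.2017 m while stopping
person approaches 1.6000·(0.2500+0.3667) = 0.9867 m
margins: 0.2500+0.0150+0.0800 = 0.3450 m
sum ≈ 0.2750+0.2017+0.9867+0.3450 ≈ 1.8083 m = S ✓

v_R_max = 11/10 m/s = 1.1000 m/s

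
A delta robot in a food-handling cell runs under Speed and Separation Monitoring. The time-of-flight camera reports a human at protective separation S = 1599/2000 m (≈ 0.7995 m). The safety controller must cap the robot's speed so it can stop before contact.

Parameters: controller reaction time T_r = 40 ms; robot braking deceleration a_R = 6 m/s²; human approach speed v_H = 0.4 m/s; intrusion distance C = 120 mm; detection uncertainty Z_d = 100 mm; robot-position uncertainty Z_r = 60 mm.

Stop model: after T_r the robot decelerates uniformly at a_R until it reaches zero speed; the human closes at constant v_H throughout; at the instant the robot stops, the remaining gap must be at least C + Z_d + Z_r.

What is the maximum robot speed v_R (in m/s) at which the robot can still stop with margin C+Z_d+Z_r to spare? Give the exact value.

quadratic (1/12)·v² + (8/75)·v + (-1007/2000) = 0
  disc = (8/75)² − 4·(1/12)·(-1007/2000) = 16129/90000 ; √disc = 127/300
  v_R = (−(8/75) + 127/300) / (2·(1/12)) = 19/10 m/s
check:
T_s = v_R/a_R = (19/10)/6 = 0.3167 s
reaction-phase robot travel = 1.9000·0.0400 = 0.0760 m
braking distance = 1.9000²/(2·6.0000) = 0.3008 m
human over T_r+T_s: 0.4000·(0.0400+0.3167) = 0.1427 m
residual clearance needed = 0.1200+0.1000+0.0600 = 0.2800 m
sum ≈ 0.0760+0.3008+0.1427+0.2800 ≈ 0.7995 m = S ✓

v_R_max = 19/10 m/s = 1.9000 m/s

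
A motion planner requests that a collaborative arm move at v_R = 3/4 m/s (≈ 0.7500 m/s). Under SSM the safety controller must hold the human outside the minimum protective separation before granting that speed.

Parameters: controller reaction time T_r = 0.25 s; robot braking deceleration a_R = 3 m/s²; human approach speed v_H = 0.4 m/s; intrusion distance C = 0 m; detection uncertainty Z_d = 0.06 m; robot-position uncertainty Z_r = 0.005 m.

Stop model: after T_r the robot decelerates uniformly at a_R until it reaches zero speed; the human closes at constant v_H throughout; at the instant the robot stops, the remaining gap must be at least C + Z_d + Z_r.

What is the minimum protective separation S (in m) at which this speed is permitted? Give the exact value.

braking lasts T_s = (3/4)/3 = 0.2500 s
robot covers v_R·T_r = 0.7500·0.2500 = 0.1875 m before braking
robot covers 0.7500·0.2500 − ½·3.0000·0.2500² = 0.0938 m while stopping
human over T_r+T_s: 0.4000·(0.2500+0.2500) = 0.2000 m
C+Z_d+Z_r = 0.0000+0.0600+0.0050 = 0.0650 m
S_min ≈ 0.1875+0.0938+0.2000+0.0650  ⇒  S_min = 437/800 m

S_min = 437/800 m = 0.5463 m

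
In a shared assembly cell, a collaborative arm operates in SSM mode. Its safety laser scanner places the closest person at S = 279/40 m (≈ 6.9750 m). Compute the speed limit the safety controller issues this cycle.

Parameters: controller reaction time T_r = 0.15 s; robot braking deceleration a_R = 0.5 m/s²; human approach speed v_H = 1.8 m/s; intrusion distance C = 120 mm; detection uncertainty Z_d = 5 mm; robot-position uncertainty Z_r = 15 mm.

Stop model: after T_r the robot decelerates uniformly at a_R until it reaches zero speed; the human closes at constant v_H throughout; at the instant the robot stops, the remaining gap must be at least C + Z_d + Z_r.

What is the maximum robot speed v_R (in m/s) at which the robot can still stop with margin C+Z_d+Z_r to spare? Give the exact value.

v_R_max = 13/10 m/s = 1.3000 m/s

collect terms ⇒ (1)·v_R² + (15/4)·v_R + (-1313/200) = 0
  disc = (15/4)² − 4·(1)·(-1313/200) = 16129/400 ; √disc = 127/20
  v_R = (−(15/4) + 127/20) / (2·(1)) = 13/10 m/s
check:
T_s = v_R/a_R = (13/10)/(1/2) = 2.6000 s
reaction-phase robot travel = 1.3000·0.1500 = 0.1950 m
braking distance = 1.3000²/(2·0.5000) = 1.6900 m
human over T_r+T_s: 1.8000·(0.1500+2.6000) = 4.9500 m
residual clearance needed = 0.1200+0.0050+0.0150 = 0.1400 m
sum ≈ 0.1950+1.6900+4.9500+0.1400 ≈ 6.9750 m = S ✓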